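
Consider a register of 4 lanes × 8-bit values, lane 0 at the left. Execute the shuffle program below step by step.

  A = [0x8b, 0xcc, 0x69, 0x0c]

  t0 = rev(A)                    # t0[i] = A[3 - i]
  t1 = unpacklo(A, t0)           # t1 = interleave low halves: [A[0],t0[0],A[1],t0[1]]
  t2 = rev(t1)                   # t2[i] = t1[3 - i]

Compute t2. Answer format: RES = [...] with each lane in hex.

  t0: 0c 69 cc 8b
  t1: 8b 0c cc 69
  t2: 69 cc 0c 8b

RES = [ 0x69  0xcc  0x0c  0x8b ]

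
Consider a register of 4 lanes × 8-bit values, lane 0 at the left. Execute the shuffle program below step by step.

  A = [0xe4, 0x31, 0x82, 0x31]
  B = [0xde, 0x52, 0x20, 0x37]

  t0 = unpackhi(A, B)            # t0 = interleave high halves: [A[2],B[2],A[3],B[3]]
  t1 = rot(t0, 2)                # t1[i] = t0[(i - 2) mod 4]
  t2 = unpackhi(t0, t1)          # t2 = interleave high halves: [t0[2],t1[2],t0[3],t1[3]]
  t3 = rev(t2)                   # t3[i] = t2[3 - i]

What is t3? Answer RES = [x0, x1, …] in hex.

RES = [0x20, 0x37, 0x82, 0x31]

→ t0 |82|20|31|37|
→ t1 |31|37|82|20|
→ t2 |31|82|37|20|
→ t3 |20|37|82|31|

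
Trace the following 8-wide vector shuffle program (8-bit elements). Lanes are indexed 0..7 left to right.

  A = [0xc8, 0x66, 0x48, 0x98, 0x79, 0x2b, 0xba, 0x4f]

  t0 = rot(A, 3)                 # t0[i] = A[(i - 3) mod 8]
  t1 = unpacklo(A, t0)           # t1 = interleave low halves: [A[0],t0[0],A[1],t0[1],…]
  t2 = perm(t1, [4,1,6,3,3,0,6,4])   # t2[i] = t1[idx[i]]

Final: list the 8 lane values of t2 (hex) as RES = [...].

t0 = [0x2b, 0xba, 0x4f, 0xc8, 0x66, 0x48, 0x98, 0x79]
t1 = [0xc8, 0x2b, 0x66, 0xba, 0x48, 0x4f, 0x98, 0xc8]
t2 = [0x48, 0x2b, 0x98, 0xba, 0xba, 0xc8, 0x98, 0x48]

RES = [0x48, 0x2b, 0x98, 0xba, 0xba, 0xc8, 0x98, 0x48]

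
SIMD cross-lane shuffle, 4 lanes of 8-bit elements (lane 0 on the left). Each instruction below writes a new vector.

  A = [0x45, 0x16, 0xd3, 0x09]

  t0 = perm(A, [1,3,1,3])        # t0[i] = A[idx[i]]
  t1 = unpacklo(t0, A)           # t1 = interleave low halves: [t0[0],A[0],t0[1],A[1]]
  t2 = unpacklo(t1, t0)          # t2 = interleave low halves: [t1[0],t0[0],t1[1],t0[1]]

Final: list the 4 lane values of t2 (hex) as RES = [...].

RES = [0x16, 0x16, 0x45, 0x09]

t0 = [0x16, 0x09, 0x16, 0x09]
t1 = [0x16, 0x45, 0x09, 0x16]
t2 = [0x16, 0x16, 0x45, 0x09]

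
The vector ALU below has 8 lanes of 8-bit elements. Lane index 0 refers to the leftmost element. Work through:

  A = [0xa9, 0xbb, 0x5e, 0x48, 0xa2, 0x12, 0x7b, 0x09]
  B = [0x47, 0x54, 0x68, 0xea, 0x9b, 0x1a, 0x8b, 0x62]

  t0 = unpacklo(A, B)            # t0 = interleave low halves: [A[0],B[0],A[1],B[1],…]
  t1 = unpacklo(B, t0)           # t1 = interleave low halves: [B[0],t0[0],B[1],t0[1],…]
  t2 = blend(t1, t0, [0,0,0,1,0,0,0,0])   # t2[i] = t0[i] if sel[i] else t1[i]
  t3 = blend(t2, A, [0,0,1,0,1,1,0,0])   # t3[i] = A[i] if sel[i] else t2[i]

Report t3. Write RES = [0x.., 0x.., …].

  t0: a9 47 bb 54 5e 68 48 ea
  t1: 47 a9 54 47 68 bb ea 54
  t2: 47 a9 54 54 68 bb ea 54
  t3: 47 a9 5e 54 a2 12 ea 54

RES = [ 0x47  0xa9  0x5e  0x54  0xa2  0x12  0xea  0x54 ]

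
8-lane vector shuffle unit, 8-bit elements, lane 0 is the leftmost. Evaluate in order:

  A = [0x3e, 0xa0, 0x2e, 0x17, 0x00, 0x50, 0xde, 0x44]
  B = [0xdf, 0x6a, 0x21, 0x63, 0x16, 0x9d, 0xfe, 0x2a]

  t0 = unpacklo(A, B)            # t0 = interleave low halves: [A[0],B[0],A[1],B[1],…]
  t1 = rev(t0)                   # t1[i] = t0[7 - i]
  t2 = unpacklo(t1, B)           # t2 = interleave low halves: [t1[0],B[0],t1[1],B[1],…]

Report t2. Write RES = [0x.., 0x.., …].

→ t0 |3e|df|a0|6a|2e|21|17|63|
→ t1 |63|17|21|2e|6a|a0|df|3e|
→ t2 |63|df|17|6a|21|21|2e|63|

RES = [0x63, 0xdf, 0x17, 0x6a, 0x21, 0x21, 0x2e, 0x63]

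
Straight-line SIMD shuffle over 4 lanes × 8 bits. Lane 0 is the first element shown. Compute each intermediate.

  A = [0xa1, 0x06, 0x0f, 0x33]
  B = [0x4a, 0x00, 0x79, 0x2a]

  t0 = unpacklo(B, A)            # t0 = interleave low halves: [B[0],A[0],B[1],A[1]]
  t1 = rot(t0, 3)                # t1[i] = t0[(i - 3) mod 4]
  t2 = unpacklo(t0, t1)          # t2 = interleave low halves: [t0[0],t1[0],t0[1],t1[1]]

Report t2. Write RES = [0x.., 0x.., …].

RES = [ 0x4a  0xa1  0xa1  0x00 ]

t0 = [0x4a, 0xa1, 0x00, 0x06]
t1 = [0xa1, 0x00, 0x06, 0x4a]
t2 = [0x4a, 0xa1, 0xa1, 0x00]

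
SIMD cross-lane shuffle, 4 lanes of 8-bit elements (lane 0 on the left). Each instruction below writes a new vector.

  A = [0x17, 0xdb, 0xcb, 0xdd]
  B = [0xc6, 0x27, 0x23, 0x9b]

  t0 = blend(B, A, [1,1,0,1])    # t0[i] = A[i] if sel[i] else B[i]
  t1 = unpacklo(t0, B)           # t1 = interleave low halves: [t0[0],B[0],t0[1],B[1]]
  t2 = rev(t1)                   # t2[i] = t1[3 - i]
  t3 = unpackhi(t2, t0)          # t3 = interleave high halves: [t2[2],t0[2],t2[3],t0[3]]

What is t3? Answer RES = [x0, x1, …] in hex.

RES = [0xc6, 0x23, 0x17, 0xdd]

  t0: 17 db 23 dd
  t1: 17 c6 db 27
  t2: 27 db c6 17
  t3: c6 23 17 dd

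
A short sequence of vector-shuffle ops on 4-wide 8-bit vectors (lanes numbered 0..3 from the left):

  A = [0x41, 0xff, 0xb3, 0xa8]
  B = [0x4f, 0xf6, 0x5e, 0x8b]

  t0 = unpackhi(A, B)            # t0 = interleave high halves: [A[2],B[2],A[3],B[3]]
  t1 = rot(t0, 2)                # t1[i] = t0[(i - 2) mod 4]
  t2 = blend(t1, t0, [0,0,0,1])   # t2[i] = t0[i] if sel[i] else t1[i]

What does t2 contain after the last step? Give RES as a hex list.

RES = [ 0xa8  0x8b  0xb3  0x8b ]

→ t0 |b3|5e|a8|8b|
→ t1 |a8|8b|b3|5e|
→ t2 |a8|8b|b3|8b|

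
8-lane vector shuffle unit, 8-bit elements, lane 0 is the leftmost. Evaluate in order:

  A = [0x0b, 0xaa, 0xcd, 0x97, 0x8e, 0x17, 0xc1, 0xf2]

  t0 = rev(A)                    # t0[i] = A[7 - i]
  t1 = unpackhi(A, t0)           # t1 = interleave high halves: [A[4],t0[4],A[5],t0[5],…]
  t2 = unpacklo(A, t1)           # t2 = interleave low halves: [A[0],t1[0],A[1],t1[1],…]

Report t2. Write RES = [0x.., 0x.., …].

→ t0 |f2|c1|17|8e|97|cd|aa|0b|
→ t1 |8e|97|17|cd|c1|aa|f2|0b|
→ t2 |0b|8e|aa|97|cd|17|97|cd|

RES = [0x0b, 0x8e, 0xaa, 0x97, 0xcd, 0x17, 0x97, 0xcd]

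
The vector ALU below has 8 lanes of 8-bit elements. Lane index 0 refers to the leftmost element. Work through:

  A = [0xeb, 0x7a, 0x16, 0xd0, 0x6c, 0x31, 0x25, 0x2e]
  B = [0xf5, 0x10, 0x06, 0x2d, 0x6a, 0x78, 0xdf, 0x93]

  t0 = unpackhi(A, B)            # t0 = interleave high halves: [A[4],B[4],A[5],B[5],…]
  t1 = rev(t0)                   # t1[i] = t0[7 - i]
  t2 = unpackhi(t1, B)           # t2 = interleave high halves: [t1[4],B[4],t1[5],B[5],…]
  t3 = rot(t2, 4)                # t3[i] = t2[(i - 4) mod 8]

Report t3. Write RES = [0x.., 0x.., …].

→ t0 |6c|6a|31|78|25|df|2e|93|
→ t1 |93|2e|df|25|78|31|6a|6c|
→ t2 |78|6a|31|78|6a|df|6c|93|
→ t3 |6a|df|6c|93|78|6a|31|78|

RES = [0x6a, 0xdf, 0x6c, 0x93, 0x78, 0x6a, 0x31, 0x78]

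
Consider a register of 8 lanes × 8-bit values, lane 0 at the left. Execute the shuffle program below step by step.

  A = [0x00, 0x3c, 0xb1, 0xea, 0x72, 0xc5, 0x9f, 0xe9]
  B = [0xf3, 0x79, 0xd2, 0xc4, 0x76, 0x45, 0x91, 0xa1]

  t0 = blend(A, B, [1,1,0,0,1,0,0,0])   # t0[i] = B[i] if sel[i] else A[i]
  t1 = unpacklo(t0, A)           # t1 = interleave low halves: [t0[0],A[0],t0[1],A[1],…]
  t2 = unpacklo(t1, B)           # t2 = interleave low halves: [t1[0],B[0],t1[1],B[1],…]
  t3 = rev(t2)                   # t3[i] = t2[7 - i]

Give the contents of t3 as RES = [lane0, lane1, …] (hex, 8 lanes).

RES = [ 0xc4  0x3c  0xd2  0x79  0x79  0x00  0xf3  0xf3 ]

  t0: f3 79 b1 ea 76 c5 9f e9
  t1: f3 00 79 3c b1 b1 ea ea
  t2: f3 f3 00 79 79 d2 3c c4
  t3: c4 3c d2 79 79 00 f3 f3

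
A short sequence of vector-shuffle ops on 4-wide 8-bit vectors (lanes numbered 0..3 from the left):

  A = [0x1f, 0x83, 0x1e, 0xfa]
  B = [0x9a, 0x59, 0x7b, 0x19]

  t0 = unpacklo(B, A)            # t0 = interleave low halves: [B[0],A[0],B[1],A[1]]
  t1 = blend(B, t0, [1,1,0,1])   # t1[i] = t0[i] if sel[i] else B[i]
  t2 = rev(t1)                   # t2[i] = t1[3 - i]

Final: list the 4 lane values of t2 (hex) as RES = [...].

→ t0 |9a|1f|59|83|
→ t1 |9a|1f|7b|83|
→ t2 |83|7b|1f|9a|

RES = [ 0x83  0x7b  0x1f  0x9a ]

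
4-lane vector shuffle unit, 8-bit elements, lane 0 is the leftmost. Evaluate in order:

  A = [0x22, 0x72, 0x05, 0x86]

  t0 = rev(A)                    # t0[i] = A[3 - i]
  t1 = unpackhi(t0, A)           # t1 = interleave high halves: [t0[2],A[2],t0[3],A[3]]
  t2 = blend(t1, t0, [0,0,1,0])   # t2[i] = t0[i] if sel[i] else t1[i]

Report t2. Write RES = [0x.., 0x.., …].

→ t0 |86|05|72|22|
→ t1 |72|05|22|86|
→ t2 |72|05|72|86|

RES = [ 0x72  0x05  0x72  0x86 ]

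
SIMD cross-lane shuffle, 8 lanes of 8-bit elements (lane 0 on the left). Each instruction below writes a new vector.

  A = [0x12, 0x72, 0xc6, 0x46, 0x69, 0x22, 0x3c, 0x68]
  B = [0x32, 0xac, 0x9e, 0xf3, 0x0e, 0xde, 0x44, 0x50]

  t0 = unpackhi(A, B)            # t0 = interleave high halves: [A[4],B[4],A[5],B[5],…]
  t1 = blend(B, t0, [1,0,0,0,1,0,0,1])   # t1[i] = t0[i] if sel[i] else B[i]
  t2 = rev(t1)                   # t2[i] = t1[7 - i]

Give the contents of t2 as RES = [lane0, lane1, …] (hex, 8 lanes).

→ t0 |69|0e|22|de|3c|44|68|50|
→ t1 |69|ac|9e|f3|3c|de|44|50|
→ t2 |50|44|de|3c|f3|9e|ac|69|

RES = [0x50, 0x44, 0xde, 0x3c, 0xf3, 0x9e, 0xac, 0x69]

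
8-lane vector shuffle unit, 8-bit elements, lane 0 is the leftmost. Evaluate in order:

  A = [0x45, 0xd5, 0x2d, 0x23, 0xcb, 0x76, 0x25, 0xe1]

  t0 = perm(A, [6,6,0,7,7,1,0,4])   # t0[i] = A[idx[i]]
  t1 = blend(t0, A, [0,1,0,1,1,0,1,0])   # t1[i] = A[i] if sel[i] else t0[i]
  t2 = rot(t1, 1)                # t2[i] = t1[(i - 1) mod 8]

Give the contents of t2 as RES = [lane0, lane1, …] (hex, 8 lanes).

  t0: 25 25 45 e1 e1 d5 45 cb
  t1: 25 d5 45 23 cb d5 25 cb
  t2: cb 25 d5 45 23 cb d5 25

RES = [0xcb, 0x25, 0xd5, 0x45, 0x23, 0xcb, 0xd5, 0x25]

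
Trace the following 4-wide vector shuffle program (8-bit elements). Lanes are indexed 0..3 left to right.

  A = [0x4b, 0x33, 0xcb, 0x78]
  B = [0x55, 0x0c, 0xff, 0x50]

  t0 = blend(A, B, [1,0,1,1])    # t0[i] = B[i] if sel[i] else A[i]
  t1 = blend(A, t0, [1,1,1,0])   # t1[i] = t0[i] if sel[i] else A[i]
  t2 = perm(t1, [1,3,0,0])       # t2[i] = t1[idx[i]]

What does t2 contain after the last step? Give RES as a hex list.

RES = [ 0x33  0x78  0x55  0x55 ]

→ t0 |55|33|ff|50|
→ t1 |55|33|ff|78|
→ t2 |33|78|55|55|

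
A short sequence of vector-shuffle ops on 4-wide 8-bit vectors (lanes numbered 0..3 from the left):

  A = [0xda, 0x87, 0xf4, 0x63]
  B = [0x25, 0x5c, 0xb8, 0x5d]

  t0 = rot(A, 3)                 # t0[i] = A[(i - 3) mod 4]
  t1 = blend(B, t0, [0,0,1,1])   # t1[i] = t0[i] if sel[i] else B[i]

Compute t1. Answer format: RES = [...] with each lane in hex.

RES = [0x25, 0x5c, 0x63, 0xda]

  t0: 87 f4 63 da
  t1: 25 5c 63 da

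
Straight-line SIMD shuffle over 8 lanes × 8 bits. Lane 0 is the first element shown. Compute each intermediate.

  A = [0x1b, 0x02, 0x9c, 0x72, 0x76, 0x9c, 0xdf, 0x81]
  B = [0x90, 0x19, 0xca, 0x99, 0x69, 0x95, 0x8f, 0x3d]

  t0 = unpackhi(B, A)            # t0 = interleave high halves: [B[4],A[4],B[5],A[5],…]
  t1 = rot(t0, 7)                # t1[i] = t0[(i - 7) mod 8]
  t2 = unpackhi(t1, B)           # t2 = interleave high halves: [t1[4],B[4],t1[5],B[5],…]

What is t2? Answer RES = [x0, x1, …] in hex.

→ t0 |69|76|95|9c|8f|df|3d|81|
→ t1 |76|95|9c|8f|df|3d|81|69|
→ t2 |df|69|3d|95|81|8f|69|3d|

RES = [ 0xdf  0x69  0x3d  0x95  0x81  0x8f  0x69  0x3d ]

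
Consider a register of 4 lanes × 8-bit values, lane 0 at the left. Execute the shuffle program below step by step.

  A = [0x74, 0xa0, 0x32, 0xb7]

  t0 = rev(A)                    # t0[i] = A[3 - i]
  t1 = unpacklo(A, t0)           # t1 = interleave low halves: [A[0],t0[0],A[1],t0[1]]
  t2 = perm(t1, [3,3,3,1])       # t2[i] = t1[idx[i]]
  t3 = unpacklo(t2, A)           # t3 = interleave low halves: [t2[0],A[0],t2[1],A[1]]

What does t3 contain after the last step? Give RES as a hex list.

t0 = [0xb7, 0x32, 0xa0, 0x74]
t1 = [0x74, 0xb7, 0xa0, 0x32]
t2 = [0x32, 0x32, 0x32, 0xb7]
t3 = [0x32, 0x74, 0x32, 0xa0]

RES = [ 0x32  0x74  0x32  0xa0 ]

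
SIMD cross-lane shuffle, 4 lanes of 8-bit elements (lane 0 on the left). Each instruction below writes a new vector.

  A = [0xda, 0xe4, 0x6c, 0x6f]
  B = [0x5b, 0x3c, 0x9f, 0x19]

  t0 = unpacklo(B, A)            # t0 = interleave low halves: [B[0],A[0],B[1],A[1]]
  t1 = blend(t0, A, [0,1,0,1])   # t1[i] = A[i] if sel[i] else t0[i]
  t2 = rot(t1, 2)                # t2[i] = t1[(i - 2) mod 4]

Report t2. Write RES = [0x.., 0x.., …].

→ t0 |5b|da|3c|e4|
→ t1 |5b|e4|3c|6f|
→ t2 |3c|6f|5b|e4|

RES = [ 0x3c  0x6f  0x5b  0xe4 ]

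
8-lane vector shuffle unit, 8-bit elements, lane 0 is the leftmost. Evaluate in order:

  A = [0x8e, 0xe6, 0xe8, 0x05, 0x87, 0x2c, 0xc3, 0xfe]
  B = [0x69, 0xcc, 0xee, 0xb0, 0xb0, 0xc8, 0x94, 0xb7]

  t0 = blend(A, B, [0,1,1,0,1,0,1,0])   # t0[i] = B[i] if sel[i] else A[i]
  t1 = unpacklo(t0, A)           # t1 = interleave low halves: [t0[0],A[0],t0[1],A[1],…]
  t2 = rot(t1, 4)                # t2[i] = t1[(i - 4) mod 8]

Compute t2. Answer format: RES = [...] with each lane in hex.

  t0: 8e cc ee 05 b0 2c 94 fe
  t1: 8e 8e cc e6 ee e8 05 05
  t2: ee e8 05 05 8e 8e cc e6

RES = [ 0xee  0xe8  0x05  0x05  0x8e  0x8e  0xcc  0xe6 ]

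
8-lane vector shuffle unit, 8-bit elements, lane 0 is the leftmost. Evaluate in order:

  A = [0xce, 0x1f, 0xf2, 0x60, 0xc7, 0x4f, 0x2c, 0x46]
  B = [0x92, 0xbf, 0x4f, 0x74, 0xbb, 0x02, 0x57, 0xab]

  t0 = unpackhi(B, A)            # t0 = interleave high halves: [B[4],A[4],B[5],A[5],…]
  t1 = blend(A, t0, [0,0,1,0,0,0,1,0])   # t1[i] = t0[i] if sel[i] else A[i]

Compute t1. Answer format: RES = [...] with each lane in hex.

RES = [ 0xce  0x1f  0x02  0x60  0xc7  0x4f  0xab  0x46 ]

  t0: bb c7 02 4f 57 2c ab 46
  t1: ce 1f 02 60 c7 4f ab 46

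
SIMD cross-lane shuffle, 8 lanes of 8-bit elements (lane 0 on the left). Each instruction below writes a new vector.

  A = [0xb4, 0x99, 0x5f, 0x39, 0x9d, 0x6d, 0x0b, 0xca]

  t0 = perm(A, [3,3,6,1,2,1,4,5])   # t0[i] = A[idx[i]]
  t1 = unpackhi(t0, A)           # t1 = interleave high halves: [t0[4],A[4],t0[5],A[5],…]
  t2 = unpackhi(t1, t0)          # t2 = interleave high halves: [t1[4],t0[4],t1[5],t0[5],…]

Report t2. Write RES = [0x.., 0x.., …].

  t0: 39 39 0b 99 5f 99 9d 6d
  t1: 5f 9d 99 6d 9d 0b 6d ca
  t2: 9d 5f 0b 99 6d 9d ca 6d

RES = [0x9d, 0x5f, 0x0b, 0x99, 0x6d, 0x9d, 0xca, 0x6d]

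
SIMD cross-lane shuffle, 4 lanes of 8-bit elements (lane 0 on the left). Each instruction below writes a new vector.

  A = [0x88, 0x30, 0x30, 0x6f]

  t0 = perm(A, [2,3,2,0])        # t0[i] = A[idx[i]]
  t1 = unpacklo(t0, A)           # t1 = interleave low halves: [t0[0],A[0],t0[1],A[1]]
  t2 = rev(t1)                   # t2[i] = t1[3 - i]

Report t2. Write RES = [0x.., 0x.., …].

→ t0 |30|6f|30|88|
→ t1 |30|88|6f|30|
→ t2 |30|6f|88|30|

RES = [0x30, 0x6f, 0x88, 0x30]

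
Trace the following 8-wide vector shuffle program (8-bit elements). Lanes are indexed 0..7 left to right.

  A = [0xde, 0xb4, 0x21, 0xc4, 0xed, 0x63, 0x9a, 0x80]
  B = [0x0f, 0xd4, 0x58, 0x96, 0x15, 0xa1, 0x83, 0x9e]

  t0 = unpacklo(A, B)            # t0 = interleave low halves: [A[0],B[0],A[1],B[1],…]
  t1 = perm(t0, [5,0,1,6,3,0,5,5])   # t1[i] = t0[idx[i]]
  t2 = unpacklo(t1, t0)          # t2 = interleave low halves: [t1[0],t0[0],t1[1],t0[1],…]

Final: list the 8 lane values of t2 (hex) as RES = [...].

t0 = [0xde, 0x0f, 0xb4, 0xd4, 0x21, 0x58, 0xc4, 0x96]
t1 = [0x58, 0xde, 0x0f, 0xc4, 0xd4, 0xde, 0x58, 0x58]
t2 = [0x58, 0xde, 0xde, 0x0f, 0x0f, 0xb4, 0xc4, 0xd4]

RES = [0x58, 0xde, 0xde, 0x0f, 0x0f, 0xb4, 0xc4, 0xd4]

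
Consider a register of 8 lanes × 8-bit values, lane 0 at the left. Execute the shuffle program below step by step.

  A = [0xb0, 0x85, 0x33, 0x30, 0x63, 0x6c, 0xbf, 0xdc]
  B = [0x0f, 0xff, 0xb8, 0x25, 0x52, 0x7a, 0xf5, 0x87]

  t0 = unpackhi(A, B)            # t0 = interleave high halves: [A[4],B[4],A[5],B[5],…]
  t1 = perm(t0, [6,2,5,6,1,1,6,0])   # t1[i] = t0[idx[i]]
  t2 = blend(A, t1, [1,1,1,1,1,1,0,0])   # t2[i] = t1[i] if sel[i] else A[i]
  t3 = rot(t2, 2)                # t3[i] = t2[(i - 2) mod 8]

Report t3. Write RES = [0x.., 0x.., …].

RES = [ 0xbf  0xdc  0xdc  0x6c  0xf5  0xdc  0x52  0x52 ]

→ t0 |63|52|6c|7a|bf|f5|dc|87|
→ t1 |dc|6c|f5|dc|52|52|dc|63|
→ t2 |dc|6c|f5|dc|52|52|bf|dc|
→ t3 |bf|dc|dc|6c|f5|dc|52|52|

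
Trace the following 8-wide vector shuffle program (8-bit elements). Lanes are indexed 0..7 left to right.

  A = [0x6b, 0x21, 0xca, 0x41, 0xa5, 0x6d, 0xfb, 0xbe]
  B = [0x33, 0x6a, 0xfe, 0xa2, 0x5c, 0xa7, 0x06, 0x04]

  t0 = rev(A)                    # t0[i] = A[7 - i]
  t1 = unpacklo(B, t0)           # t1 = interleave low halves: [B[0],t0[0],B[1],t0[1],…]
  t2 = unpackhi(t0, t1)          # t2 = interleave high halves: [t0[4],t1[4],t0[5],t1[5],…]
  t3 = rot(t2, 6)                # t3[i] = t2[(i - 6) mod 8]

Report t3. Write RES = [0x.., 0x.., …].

RES = [ 0xca  0x6d  0x21  0xa2  0x6b  0xa5  0x41  0xfe ]

  t0: be fb 6d a5 41 ca 21 6b
  t1: 33 be 6a fb fe 6d a2 a5
  t2: 41 fe ca 6d 21 a2 6b a5
  t3: ca 6d 21 a2 6b a5 41 fe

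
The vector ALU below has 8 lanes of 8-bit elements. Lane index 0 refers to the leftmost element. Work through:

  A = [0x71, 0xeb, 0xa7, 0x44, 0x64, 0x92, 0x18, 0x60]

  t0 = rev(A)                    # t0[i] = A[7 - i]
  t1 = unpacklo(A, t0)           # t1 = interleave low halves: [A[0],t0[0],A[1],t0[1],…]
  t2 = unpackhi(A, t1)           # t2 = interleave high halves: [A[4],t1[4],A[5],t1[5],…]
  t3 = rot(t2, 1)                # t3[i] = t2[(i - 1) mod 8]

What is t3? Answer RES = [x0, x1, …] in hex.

RES = [0x64, 0x64, 0xa7, 0x92, 0x92, 0x18, 0x44, 0x60]

t0 = [0x60, 0x18, 0x92, 0x64, 0x44, 0xa7, 0xeb, 0x71]
t1 = [0x71, 0x60, 0xeb, 0x18, 0xa7, 0x92, 0x44, 0x64]
t2 = [0x64, 0xa7, 0x92, 0x92, 0x18, 0x44, 0x60, 0x64]
t3 = [0x64, 0x64, 0xa7, 0x92, 0x92, 0x18, 0x44, 0x60]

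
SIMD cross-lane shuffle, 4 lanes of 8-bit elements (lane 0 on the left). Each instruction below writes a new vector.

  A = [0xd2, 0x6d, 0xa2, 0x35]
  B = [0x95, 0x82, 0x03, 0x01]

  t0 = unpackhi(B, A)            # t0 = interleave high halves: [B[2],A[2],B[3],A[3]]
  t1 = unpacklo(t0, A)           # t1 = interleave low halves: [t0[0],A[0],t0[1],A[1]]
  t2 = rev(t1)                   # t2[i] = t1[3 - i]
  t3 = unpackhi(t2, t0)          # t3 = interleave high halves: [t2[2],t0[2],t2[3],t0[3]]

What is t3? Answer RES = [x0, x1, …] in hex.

RES = [0xd2, 0x01, 0x03, 0x35]

  t0: 03 a2 01 35
  t1: 03 d2 a2 6d
  t2: 6d a2 d2 03
  t3: d2 01 03 35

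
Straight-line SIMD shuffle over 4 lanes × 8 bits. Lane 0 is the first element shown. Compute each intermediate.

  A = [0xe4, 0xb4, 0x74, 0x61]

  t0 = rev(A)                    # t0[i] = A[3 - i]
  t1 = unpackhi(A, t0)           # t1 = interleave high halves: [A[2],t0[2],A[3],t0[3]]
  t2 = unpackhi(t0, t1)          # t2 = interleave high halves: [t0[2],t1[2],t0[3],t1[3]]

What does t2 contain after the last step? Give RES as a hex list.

→ t0 |61|74|b4|e4|
→ t1 |74|b4|61|e4|
→ t2 |b4|61|e4|e4|

RES = [ 0xb4  0x61  0xe4  0xe4 ]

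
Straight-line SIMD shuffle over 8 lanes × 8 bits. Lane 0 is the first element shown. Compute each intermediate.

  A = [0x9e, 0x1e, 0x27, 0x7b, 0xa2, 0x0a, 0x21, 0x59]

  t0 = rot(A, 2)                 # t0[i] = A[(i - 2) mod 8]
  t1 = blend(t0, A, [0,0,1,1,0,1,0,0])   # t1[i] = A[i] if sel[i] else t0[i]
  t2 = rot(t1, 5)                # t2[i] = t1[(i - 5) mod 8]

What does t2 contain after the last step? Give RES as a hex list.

RES = [ 0x7b  0x27  0x0a  0xa2  0x0a  0x21  0x59  0x27 ]

→ t0 |21|59|9e|1e|27|7b|a2|0a|
→ t1 |21|59|27|7b|27|0a|a2|0a|
→ t2 |7b|27|0a|a2|0a|21|59|27|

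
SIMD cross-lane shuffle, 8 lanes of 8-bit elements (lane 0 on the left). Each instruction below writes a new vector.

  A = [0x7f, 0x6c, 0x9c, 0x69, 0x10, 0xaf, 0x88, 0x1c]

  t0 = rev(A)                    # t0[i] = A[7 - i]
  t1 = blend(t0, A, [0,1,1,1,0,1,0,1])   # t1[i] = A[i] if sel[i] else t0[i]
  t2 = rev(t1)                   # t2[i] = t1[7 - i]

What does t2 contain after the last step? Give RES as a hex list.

RES = [0x1c, 0x6c, 0xaf, 0x69, 0x69, 0x9c, 0x6c, 0x1c]

t0 = [0x1c, 0x88, 0xaf, 0x10, 0x69, 0x9c, 0x6c, 0x7f]
t1 = [0x1c, 0x6c, 0x9c, 0x69, 0x69, 0xaf, 0x6c, 0x1c]
t2 = [0x1c, 0x6c, 0xaf, 0x69, 0x69, 0x9c, 0x6c, 0x1c]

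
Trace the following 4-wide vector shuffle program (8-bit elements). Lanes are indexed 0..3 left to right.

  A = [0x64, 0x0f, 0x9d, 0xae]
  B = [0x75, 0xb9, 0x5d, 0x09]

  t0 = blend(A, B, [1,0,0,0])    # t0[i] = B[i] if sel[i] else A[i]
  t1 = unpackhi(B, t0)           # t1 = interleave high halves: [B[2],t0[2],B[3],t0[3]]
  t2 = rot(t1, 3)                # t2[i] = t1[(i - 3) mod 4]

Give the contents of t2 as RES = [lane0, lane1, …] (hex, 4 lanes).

t0 = [0x75, 0x0f, 0x9d, 0xae]
t1 = [0x5d, 0x9d, 0x09, 0xae]
t2 = [0x9d, 0x09, 0xae, 0x5d]

RES = [0x9d, 0x09, 0xae, 0x5d]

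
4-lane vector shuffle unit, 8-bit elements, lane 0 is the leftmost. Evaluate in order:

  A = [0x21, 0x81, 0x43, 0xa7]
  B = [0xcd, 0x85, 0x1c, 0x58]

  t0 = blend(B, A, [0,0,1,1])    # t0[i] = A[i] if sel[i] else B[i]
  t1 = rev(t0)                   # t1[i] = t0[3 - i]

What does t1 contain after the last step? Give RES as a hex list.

→ t0 |cd|85|43|a7|
→ t1 |a7|43|85|cd|

RES = [ 0xa7  0x43  0x85  0xcd ]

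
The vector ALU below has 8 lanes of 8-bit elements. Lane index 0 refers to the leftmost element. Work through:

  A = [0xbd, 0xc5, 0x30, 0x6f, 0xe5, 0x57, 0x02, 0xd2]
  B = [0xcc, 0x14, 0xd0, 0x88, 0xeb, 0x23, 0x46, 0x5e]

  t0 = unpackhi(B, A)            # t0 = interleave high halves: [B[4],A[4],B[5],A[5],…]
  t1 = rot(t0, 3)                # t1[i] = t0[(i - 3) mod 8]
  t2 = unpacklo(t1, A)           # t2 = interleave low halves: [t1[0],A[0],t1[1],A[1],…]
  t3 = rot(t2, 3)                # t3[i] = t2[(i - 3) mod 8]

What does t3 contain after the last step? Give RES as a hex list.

→ t0 |eb|e5|23|57|46|02|5e|d2|
→ t1 |02|5e|d2|eb|e5|23|57|46|
→ t2 |02|bd|5e|c5|d2|30|eb|6f|
→ t3 |30|eb|6f|02|bd|5e|c5|d2|

RES = [0x30, 0xeb, 0x6f, 0x02, 0xbd, 0x5e, 0xc5, 0xd2]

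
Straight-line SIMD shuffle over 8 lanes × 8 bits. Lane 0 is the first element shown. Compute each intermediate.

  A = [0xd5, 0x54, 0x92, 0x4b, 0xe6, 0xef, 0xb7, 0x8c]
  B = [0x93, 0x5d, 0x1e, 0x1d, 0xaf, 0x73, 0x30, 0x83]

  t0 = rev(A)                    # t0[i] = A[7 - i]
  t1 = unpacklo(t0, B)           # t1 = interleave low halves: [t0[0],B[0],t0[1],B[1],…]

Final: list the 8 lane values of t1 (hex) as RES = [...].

→ t0 |8c|b7|ef|e6|4b|92|54|d5|
→ t1 |8c|93|b7|5d|ef|1e|e6|1d|

RES = [ 0x8c  0x93  0xb7  0x5d  0xef  0x1e  0xe6  0x1d ]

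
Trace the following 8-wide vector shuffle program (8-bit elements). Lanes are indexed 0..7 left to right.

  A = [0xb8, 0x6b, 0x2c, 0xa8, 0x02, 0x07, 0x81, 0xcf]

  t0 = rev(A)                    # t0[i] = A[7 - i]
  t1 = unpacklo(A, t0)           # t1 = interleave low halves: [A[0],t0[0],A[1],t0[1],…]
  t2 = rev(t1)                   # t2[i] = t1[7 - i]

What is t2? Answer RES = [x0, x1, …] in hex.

RES = [ 0x02  0xa8  0x07  0x2c  0x81  0x6b  0xcf  0xb8 ]

t0 = [0xcf, 0x81, 0x07, 0x02, 0xa8, 0x2c, 0x6b, 0xb8]
t1 = [0xb8, 0xcf, 0x6b, 0x81, 0x2c, 0x07, 0xa8, 0x02]
t2 = [0x02, 0xa8, 0x07, 0x2c, 0x81, 0x6b, 0xcf, 0xb8]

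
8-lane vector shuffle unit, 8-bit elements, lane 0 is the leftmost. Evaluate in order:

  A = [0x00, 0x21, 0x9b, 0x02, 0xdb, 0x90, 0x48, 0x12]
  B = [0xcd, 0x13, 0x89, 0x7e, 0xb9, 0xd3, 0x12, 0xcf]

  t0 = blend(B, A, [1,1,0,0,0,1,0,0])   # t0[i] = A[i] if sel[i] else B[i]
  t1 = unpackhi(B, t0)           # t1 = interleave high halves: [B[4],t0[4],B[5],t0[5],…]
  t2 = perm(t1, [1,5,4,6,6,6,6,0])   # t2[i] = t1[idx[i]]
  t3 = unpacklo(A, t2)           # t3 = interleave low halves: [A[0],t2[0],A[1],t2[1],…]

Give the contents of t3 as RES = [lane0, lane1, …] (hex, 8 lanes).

RES = [0x00, 0xb9, 0x21, 0x12, 0x9b, 0x12, 0x02, 0xcf]

→ t0 |00|21|89|7e|b9|90|12|cf|
→ t1 |b9|b9|d3|90|12|12|cf|cf|
→ t2 |b9|12|12|cf|cf|cf|cf|b9|
→ t3 |00|b9|21|12|9b|12|02|cf|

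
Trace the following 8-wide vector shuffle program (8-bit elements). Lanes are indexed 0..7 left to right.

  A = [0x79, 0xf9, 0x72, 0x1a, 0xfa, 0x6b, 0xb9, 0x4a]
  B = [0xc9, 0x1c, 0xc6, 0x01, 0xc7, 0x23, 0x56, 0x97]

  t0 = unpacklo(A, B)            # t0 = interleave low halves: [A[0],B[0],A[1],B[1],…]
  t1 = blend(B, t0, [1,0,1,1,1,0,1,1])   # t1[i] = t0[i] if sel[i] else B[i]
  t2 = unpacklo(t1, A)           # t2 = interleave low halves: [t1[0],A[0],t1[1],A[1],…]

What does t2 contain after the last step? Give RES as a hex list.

RES = [0x79, 0x79, 0x1c, 0xf9, 0xf9, 0x72, 0x1c, 0x1a]

→ t0 |79|c9|f9|1c|72|c6|1a|01|
→ t1 |79|1c|f9|1c|72|23|1a|01|
→ t2 |79|79|1c|f9|f9|72|1c|1a|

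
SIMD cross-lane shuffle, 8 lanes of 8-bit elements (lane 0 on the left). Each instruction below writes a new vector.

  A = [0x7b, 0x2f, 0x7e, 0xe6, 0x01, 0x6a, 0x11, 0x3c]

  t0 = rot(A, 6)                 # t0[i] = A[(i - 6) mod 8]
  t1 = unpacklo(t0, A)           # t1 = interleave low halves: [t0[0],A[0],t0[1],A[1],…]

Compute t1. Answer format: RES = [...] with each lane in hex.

  t0: 7e e6 01 6a 11 3c 7b 2f
  t1: 7e 7b e6 2f 01 7e 6a e6

RES = [0x7e, 0x7b, 0xe6, 0x2f, 0x01, 0x7e, 0x6a, 0xe6]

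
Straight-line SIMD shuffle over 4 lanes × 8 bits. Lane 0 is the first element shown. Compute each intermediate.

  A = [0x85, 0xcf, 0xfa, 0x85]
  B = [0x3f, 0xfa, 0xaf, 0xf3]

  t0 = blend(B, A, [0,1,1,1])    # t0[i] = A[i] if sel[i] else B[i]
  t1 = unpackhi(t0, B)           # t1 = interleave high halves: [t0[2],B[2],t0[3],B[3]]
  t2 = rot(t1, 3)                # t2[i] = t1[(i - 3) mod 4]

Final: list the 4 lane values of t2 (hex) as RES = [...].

→ t0 |3f|cf|fa|85|
→ t1 |fa|af|85|f3|
→ t2 |af|85|f3|fa|

RES = [ 0xaf  0x85  0xf3  0xfa ]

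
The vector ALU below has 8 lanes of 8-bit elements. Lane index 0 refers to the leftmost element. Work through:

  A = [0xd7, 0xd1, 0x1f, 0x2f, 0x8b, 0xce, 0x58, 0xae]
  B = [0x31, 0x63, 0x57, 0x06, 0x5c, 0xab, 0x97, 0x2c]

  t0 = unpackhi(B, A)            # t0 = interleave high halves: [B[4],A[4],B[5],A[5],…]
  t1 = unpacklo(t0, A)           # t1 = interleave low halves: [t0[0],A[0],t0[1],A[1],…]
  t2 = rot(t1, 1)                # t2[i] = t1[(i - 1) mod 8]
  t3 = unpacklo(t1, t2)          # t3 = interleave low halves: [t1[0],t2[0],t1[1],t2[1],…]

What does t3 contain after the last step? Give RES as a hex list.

t0 = [0x5c, 0x8b, 0xab, 0xce, 0x97, 0x58, 0x2c, 0xae]
t1 = [0x5c, 0xd7, 0x8b, 0xd1, 0xab, 0x1f, 0xce, 0x2f]
t2 = [0x2f, 0x5c, 0xd7, 0x8b, 0xd1, 0xab, 0x1f, 0xce]
t3 = [0x5c, 0x2f, 0xd7, 0x5c, 0x8b, 0xd7, 0xd1, 0x8b]

RES = [ 0x5c  0x2f  0xd7  0x5c  0x8b  0xd7  0xd1  0x8b ]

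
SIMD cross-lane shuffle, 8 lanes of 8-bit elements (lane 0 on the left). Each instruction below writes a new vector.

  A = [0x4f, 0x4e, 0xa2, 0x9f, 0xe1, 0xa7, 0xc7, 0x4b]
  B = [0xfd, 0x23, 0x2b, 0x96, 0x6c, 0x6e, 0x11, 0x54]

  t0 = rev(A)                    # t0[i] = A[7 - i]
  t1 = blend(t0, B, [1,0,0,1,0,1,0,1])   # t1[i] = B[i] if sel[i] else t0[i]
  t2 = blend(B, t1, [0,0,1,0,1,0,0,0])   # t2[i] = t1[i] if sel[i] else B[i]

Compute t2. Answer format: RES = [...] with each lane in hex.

RES = [0xfd, 0x23, 0xa7, 0x96, 0x9f, 0x6e, 0x11, 0x54]

t0 = [0x4b, 0xc7, 0xa7, 0xe1, 0x9f, 0xa2, 0x4e, 0x4f]
t1 = [0xfd, 0xc7, 0xa7, 0x96, 0x9f, 0x6e, 0x4e, 0x54]
t2 = [0xfd, 0x23, 0xa7, 0x96, 0x9f, 0x6e, 0x11, 0x54]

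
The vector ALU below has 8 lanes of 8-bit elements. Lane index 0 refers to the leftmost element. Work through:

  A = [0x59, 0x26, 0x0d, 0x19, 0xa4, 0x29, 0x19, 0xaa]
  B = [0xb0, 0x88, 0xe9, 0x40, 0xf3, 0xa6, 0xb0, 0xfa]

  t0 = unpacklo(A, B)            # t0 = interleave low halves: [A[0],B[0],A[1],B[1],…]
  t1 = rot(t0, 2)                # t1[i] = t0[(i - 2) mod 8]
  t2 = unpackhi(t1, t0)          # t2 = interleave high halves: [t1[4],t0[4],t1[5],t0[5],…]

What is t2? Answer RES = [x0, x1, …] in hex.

RES = [ 0x26  0x0d  0x88  0xe9  0x0d  0x19  0xe9  0x40 ]

→ t0 |59|b0|26|88|0d|e9|19|40|
→ t1 |19|40|59|b0|26|88|0d|e9|
→ t2 |26|0d|88|e9|0d|19|e9|40|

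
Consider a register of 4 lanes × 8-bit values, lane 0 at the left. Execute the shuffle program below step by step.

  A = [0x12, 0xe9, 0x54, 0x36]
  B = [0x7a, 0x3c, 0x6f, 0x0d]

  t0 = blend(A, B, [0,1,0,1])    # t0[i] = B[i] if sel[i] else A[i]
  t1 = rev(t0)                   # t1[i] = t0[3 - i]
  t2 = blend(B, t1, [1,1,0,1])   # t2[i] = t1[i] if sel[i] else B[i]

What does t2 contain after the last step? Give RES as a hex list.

t0 = [0x12, 0x3c, 0x54, 0x0d]
t1 = [0x0d, 0x54, 0x3c, 0x12]
t2 = [0x0d, 0x54, 0x6f, 0x12]

RES = [0x0d, 0x54, 0x6f, 0x12]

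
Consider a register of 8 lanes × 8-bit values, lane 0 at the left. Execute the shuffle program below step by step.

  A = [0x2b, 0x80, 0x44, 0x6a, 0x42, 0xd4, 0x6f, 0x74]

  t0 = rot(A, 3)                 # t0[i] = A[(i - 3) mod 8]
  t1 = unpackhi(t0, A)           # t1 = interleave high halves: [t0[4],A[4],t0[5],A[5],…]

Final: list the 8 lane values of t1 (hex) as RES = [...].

RES = [ 0x80  0x42  0x44  0xd4  0x6a  0x6f  0x42  0x74 ]

  t0: d4 6f 74 2b 80 44 6a 42
  t1: 80 42 44 d4 6a 6f 42 74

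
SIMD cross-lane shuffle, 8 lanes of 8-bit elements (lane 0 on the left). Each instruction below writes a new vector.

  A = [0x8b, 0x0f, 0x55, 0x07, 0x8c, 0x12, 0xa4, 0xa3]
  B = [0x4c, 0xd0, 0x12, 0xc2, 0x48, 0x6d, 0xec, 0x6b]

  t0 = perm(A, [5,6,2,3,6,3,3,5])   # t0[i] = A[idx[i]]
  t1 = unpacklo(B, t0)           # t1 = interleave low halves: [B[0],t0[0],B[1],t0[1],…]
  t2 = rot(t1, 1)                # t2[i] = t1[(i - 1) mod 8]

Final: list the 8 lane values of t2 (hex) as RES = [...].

RES = [ 0x07  0x4c  0x12  0xd0  0xa4  0x12  0x55  0xc2 ]

t0 = [0x12, 0xa4, 0x55, 0x07, 0xa4, 0x07, 0x07, 0x12]
t1 = [0x4c, 0x12, 0xd0, 0xa4, 0x12, 0x55, 0xc2, 0x07]
t2 = [0x07, 0x4c, 0x12, 0xd0, 0xa4, 0x12, 0x55, 0xc2]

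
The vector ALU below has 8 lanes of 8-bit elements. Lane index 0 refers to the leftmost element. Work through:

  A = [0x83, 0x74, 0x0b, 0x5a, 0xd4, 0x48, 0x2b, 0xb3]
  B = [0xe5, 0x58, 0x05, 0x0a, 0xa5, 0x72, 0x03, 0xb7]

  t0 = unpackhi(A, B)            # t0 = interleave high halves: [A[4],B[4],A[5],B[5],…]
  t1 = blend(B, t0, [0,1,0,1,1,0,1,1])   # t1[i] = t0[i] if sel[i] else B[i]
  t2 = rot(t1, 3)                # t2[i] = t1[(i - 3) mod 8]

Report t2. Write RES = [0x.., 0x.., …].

→ t0 |d4|a5|48|72|2b|03|b3|b7|
→ t1 |e5|a5|05|72|2b|72|b3|b7|
→ t2 |72|b3|b7|e5|a5|05|72|2b|

RES = [0x72, 0xb3, 0xb7, 0xe5, 0xa5, 0x05, 0x72, 0x2b]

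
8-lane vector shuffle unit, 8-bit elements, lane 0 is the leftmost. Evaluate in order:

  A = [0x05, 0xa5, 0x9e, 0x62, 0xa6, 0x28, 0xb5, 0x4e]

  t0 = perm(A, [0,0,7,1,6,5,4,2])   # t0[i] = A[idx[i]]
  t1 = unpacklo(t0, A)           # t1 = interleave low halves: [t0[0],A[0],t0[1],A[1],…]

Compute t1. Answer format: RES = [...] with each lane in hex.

t0 = [0x05, 0x05, 0x4e, 0xa5, 0xb5, 0x28, 0xa6, 0x9e]
t1 = [0x05, 0x05, 0x05, 0xa5, 0x4e, 0x9e, 0xa5, 0x62]

RES = [0x05, 0x05, 0x05, 0xa5, 0x4e, 0x9e, 0xa5, 0x62]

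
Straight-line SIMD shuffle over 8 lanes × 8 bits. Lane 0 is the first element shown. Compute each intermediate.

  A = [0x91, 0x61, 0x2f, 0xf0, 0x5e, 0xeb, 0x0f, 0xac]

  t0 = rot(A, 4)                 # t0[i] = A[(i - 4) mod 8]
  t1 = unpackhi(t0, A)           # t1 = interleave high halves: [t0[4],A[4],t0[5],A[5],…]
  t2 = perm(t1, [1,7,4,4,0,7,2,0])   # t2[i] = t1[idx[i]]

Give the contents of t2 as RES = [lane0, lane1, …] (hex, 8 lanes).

  t0: 5e eb 0f ac 91 61 2f f0
  t1: 91 5e 61 eb 2f 0f f0 ac
  t2: 5e ac 2f 2f 91 ac 61 91

RES = [ 0x5e  0xac  0x2f  0x2f  0x91  0xac  0x61  0x91 ]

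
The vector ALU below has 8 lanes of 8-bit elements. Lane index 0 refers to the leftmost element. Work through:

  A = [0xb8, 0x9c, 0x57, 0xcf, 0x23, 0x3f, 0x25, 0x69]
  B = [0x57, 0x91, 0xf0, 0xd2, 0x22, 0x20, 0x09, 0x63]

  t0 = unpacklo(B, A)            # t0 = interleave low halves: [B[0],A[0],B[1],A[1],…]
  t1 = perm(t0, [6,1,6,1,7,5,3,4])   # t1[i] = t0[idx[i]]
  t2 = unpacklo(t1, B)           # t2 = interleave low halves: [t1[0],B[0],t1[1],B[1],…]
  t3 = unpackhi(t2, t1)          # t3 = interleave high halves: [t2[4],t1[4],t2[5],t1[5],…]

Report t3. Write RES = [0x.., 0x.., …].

RES = [ 0xd2  0xcf  0xf0  0x57  0xb8  0x9c  0xd2  0xf0 ]

t0 = [0x57, 0xb8, 0x91, 0x9c, 0xf0, 0x57, 0xd2, 0xcf]
t1 = [0xd2, 0xb8, 0xd2, 0xb8, 0xcf, 0x57, 0x9c, 0xf0]
t2 = [0xd2, 0x57, 0xb8, 0x91, 0xd2, 0xf0, 0xb8, 0xd2]
t3 = [0xd2, 0xcf, 0xf0, 0x57, 0xb8, 0x9c, 0xd2, 0xf0]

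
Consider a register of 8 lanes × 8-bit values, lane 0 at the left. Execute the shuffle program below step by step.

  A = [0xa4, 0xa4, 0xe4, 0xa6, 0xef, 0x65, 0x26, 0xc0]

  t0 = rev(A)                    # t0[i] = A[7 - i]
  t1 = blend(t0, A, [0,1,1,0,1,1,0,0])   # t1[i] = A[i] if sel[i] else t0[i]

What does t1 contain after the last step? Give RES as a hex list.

  t0: c0 26 65 ef a6 e4 a4 a4
  t1: c0 a4 e4 ef ef 65 a4 a4

RES = [0xc0, 0xa4, 0xe4, 0xef, 0xef, 0x65, 0xa4, 0xa4]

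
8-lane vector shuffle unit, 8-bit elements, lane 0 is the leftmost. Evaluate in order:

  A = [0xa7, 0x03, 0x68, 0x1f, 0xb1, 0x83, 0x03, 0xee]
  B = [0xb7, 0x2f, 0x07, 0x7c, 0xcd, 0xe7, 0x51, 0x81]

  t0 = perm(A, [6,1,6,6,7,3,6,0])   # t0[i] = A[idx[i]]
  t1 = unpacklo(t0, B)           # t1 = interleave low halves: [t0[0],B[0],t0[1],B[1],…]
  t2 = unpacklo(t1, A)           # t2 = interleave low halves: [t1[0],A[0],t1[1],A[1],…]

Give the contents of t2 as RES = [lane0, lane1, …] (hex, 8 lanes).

→ t0 |03|03|03|03|ee|1f|03|a7|
→ t1 |03|b7|03|2f|03|07|03|7c|
→ t2 |03|a7|b7|03|03|68|2f|1f|

RES = [ 0x03  0xa7  0xb7  0x03  0x03  0x68  0x2f  0x1f ]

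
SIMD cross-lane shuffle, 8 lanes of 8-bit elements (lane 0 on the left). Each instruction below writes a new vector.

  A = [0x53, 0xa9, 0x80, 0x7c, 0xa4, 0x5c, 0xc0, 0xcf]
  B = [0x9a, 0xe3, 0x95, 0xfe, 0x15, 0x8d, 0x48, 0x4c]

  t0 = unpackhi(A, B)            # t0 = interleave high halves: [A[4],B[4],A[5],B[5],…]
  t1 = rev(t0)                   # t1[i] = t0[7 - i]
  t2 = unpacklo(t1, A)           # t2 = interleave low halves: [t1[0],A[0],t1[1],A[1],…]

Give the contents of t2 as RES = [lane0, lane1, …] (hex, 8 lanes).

t0 = [0xa4, 0x15, 0x5c, 0x8d, 0xc0, 0x48, 0xcf, 0x4c]
t1 = [0x4c, 0xcf, 0x48, 0xc0, 0x8d, 0x5c, 0x15, 0xa4]
t2 = [0x4c, 0x53, 0xcf, 0xa9, 0x48, 0x80, 0xc0, 0x7c]

RES = [ 0x4c  0x53  0xcf  0xa9  0x48  0x80  0xc0  0x7c ]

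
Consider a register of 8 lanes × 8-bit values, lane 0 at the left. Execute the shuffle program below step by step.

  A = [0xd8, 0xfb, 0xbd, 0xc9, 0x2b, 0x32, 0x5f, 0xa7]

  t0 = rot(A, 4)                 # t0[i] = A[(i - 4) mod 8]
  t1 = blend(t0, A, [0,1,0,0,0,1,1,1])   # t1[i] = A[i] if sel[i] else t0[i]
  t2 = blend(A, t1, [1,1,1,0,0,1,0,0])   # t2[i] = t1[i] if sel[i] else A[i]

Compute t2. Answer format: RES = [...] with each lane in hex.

  t0: 2b 32 5f a7 d8 fb bd c9
  t1: 2b fb 5f a7 d8 32 5f a7
  t2: 2b fb 5f c9 2b 32 5f a7

RES = [0x2b, 0xfb, 0x5f, 0xc9, 0x2b, 0x32, 0x5f, 0xa7]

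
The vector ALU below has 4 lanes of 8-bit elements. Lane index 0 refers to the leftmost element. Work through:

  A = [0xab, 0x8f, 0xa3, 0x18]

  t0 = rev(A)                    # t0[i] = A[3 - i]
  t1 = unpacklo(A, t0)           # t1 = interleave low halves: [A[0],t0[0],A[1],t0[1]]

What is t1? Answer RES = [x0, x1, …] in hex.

RES = [ 0xab  0x18  0x8f  0xa3 ]

→ t0 |18|a3|8f|ab|
→ t1 |ab|18|8f|a3|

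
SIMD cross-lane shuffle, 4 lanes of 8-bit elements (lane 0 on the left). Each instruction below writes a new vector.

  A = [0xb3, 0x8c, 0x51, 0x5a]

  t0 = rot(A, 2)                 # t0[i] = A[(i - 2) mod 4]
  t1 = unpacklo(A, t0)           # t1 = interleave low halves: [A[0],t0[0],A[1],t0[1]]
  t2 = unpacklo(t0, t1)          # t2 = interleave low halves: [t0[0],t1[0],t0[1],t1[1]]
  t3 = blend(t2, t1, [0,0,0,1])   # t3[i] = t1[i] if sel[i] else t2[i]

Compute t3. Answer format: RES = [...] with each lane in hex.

RES = [0x51, 0xb3, 0x5a, 0x5a]

  t0: 51 5a b3 8c
  t1: b3 51 8c 5a
  t2: 51 b3 5a 51
  t3: 51 b3 5a 5a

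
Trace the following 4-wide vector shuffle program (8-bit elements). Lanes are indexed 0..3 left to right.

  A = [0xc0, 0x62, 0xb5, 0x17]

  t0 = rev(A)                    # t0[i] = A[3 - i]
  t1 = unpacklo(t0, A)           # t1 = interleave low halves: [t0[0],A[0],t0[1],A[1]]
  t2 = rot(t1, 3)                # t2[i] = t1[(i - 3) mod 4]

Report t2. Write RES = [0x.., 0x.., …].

→ t0 |17|b5|62|c0|
→ t1 |17|c0|b5|62|
→ t2 |c0|b5|62|17|

RES = [ 0xc0  0xb5  0x62  0x17 ]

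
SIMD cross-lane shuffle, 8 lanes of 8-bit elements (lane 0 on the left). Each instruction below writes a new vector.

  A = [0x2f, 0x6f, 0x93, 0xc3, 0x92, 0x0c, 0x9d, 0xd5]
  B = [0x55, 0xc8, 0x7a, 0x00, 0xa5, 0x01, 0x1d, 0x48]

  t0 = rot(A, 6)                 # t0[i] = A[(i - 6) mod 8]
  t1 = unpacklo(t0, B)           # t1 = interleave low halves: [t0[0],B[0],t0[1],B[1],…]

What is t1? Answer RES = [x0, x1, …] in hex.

t0 = [0x93, 0xc3, 0x92, 0x0c, 0x9d, 0xd5, 0x2f, 0x6f]
t1 = [0x93, 0x55, 0xc3, 0xc8, 0x92, 0x7a, 0x0c, 0x00]

RES = [ 0x93  0x55  0xc3  0xc8  0x92  0x7a  0x0c  0x00 ]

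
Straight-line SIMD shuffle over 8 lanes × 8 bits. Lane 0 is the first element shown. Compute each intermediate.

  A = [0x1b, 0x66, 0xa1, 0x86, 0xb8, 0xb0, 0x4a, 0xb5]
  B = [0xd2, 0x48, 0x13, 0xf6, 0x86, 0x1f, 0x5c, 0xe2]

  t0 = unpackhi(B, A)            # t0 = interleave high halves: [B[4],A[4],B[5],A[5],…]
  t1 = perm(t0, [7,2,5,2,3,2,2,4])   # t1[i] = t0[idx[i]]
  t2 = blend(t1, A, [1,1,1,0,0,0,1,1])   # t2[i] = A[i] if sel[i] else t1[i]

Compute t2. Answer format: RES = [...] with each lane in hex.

RES = [ 0x1b  0x66  0xa1  0x1f  0xb0  0x1f  0x4a  0xb5 ]

t0 = [0x86, 0xb8, 0x1f, 0xb0, 0x5c, 0x4a, 0xe2, 0xb5]
t1 = [0xb5, 0x1f, 0x4a, 0x1f, 0xb0, 0x1f, 0x1f, 0x5c]
t2 = [0x1b, 0x66, 0xa1, 0x1f, 0xb0, 0x1f, 0x4a, 0xb5]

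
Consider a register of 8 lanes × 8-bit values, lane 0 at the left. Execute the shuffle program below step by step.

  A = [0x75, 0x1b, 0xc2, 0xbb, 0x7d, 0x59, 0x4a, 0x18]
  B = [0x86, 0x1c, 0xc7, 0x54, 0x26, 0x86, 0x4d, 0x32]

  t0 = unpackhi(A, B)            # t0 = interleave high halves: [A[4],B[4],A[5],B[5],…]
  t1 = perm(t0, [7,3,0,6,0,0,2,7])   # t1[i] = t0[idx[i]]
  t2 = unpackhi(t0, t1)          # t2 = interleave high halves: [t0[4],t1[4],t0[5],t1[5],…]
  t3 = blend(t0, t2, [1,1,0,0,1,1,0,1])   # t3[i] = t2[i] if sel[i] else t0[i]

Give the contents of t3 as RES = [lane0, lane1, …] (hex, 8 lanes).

t0 = [0x7d, 0x26, 0x59, 0x86, 0x4a, 0x4d, 0x18, 0x32]
t1 = [0x32, 0x86, 0x7d, 0x18, 0x7d, 0x7d, 0x59, 0x32]
t2 = [0x4a, 0x7d, 0x4d, 0x7d, 0x18, 0x59, 0x32, 0x32]
t3 = [0x4a, 0x7d, 0x59, 0x86, 0x18, 0x59, 0x18, 0x32]

RES = [ 0x4a  0x7d  0x59  0x86  0x18  0x59  0x18  0x32 ]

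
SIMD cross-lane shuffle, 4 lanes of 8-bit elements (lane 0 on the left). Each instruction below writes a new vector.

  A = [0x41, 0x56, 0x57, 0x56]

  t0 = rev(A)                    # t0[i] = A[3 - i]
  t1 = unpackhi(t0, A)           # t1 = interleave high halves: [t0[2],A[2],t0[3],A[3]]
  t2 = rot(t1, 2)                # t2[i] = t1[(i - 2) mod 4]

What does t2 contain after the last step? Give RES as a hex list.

RES = [0x41, 0x56, 0x56, 0x57]

→ t0 |56|57|56|41|
→ t1 |56|57|41|56|
→ t2 |41|56|56|57|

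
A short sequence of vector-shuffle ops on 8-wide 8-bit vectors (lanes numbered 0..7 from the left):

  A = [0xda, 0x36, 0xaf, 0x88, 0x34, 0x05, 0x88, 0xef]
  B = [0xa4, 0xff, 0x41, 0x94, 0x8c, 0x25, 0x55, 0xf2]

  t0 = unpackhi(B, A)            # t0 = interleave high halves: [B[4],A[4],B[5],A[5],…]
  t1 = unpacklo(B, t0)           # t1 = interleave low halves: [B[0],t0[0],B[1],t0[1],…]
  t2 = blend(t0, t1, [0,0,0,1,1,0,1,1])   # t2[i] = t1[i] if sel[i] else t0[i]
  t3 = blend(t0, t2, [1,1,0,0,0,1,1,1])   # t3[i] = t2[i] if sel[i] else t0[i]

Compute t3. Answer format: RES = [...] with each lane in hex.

RES = [0x8c, 0x34, 0x25, 0x05, 0x55, 0x88, 0x94, 0x05]

t0 = [0x8c, 0x34, 0x25, 0x05, 0x55, 0x88, 0xf2, 0xef]
t1 = [0xa4, 0x8c, 0xff, 0x34, 0x41, 0x25, 0x94, 0x05]
t2 = [0x8c, 0x34, 0x25, 0x34, 0x41, 0x88, 0x94, 0x05]
t3 = [0x8c, 0x34, 0x25, 0x05, 0x55, 0x88, 0x94, 0x05]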